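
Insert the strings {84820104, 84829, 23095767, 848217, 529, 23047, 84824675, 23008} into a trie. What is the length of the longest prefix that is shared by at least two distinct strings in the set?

4

Equivalently: take the maximum, over all pairs, of their longest common prefix length.
e.g. "84820104" and "848217" share the prefix "8482" of length 4; no pair shares a longer one.
Longest shared-prefix length: 4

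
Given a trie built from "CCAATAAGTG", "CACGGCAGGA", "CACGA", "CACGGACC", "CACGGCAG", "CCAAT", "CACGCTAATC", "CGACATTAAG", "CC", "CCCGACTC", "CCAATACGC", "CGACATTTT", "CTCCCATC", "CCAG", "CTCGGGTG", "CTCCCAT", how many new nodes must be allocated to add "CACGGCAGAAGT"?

4

The longest prefix of "CACGGCAGAAGT" already in the trie is "CACGGCAG" (length 8).
Each of the 4 remaining characters creates one node.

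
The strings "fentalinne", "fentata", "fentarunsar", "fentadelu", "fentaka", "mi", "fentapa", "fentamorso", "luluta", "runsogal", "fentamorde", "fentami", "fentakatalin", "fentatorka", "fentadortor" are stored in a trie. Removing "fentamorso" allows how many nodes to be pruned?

2

After clearing the end-marker at "fentamorso", prune upward until reaching a node still needed by another word.
The suffix "so" (2 nodes) is used only by "fentamorso"; the node for "fentamor" still has the child "d", so pruning stops there.
Nodes removed: 2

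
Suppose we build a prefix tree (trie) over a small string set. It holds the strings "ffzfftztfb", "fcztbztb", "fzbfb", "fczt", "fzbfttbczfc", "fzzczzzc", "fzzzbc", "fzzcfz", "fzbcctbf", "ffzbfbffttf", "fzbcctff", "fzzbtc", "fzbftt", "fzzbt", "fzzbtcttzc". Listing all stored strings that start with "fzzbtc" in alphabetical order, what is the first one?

fzzbtc

Filter for "fzzbtc…" and sort: "fzzbtc", "fzzbtcttzc"
The 1st is fzzbtc.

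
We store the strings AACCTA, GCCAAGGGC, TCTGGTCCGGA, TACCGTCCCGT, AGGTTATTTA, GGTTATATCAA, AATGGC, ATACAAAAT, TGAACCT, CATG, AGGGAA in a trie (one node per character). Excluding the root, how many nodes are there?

80

Count nodes per top-level branch (shared prefixes stored once):
  'A'-branch (AACCTA, AATGGC, AGGGAA, AGGTTATTTA, ATACAAAAT): 30 nodes
  'C'-branch (CATG): 4 nodes
  'G'-branch (GCCAAGGGC, GGTTATATCAA): 19 nodes
  'T'-branch (TACCGTCCCGT, TCTGGTCCGGA, TGAACCT): 27 nodes
Sum: 80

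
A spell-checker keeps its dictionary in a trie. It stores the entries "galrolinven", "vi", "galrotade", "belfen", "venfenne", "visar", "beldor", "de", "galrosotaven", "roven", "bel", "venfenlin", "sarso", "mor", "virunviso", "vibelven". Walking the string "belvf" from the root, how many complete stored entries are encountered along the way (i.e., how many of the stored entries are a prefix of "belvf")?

1

Walk "belvf" from the root; an end-of-word marker is hit whenever a stored word is a prefix of "belvf".
Prefixes of the query that are stored words: "bel"
Count: 1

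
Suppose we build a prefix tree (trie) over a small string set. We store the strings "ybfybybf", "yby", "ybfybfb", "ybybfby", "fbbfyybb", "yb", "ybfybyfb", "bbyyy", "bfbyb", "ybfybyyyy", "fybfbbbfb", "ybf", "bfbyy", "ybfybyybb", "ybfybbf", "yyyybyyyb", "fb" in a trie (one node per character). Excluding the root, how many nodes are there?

58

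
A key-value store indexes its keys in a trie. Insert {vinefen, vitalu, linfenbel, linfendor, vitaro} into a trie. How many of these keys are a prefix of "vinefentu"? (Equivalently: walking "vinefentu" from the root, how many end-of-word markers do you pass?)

Check each prefix of "vinefentu" against the stored set — each match is an end-marker on the path.
Prefixes of the query that are stored words: "vinefen"
Count: 1

1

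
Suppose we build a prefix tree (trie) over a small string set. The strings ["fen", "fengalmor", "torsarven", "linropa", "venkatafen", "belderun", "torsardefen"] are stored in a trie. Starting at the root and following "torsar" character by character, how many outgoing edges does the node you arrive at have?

Walk "torsar" from the root, arriving at one node.
Distinct next characters after "torsar": d, v.
That node has 2 child edges.

2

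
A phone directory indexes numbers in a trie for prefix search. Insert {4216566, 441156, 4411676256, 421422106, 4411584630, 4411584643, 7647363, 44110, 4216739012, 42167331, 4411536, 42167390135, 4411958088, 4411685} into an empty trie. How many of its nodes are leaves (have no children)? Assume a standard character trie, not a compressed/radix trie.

14

Leaves are exactly the stored words that no other stored word extends.
Those words: "421422106", "4216566", "42167331", "4216739012", "42167390135", "44110", "4411536", "441156", "4411584630", "4411584643", "4411676256", "4411685", "4411958088", "7647363"
Leaf count: 14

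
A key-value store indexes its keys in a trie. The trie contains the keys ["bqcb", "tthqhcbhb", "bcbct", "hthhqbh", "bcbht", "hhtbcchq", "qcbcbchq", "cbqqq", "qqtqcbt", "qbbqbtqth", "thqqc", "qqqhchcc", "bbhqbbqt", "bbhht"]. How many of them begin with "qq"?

2

Traverse to the node for "qq", then collect every word in that subtree.
Words under "qq": qqqhchcc, qqtqcbt
Count: 2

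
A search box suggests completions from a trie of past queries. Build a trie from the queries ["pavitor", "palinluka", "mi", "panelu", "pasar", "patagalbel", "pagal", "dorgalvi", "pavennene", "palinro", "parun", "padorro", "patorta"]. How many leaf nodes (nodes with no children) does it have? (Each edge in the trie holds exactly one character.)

A leaf is a node with no children — equivalently, the end of a word that is not a proper prefix of any other stored word.
Those words: "dorgalvi", "mi", "padorro", "pagal", "palinluka", "palinro", "panelu", "parun", "pasar", "patagalbel", "patorta", "pavennene", "pavitor"
Leaf count: 13

13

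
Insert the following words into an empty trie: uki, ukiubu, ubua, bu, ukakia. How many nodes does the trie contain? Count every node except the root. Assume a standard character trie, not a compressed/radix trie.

For each word, the new-node count is its length minus the longest prefix already in the trie:
  "uki" → 3 new (u, k, i)
  "ukiubu" → prefix "uki" already present; 3 new (u, b, u)
  "ubua" → prefix "u" already present; 3 new (b, u, a)
  "bu" → 2 new (b, u)
  "ukakia" → prefix "uk" already present; 4 new (a, k, i, a)
Total nodes = 3 + 3 + 3 + 2 + 4 = 15

15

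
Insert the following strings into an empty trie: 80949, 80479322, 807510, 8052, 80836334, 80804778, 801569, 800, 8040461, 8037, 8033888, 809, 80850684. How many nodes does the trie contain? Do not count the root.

For each word, the new-node count is its length minus the longest prefix already in the trie:
  "80949" → 5 new (8, 0, 9, 4, 9)
  "80479322" → prefix "80" already present; 6 new (4, 7, 9, 3, 2, 2)
  "807510" → prefix "80" already present; 4 new (7, 5, 1, 0)
  "8052" → prefix "80" already present; 2 new (5, 2)
  "80836334" → prefix "80" already present; 6 new (8, 3, 6, 3, 3, 4)
  "80804778" → prefix "808" already present; 5 new (0, 4, 7, 7, 8)
  "801569" → prefix "80" already present; 4 new (1, 5, 6, 9)
  "800" → prefix "80" already present; 1 new (0)
  "8040461" → prefix "804" already present; 4 new (0, 4, 6, 1)
  "8037" → prefix "80" already present; 2 new (3, 7)
  "8033888" → prefix "803" already present; 4 new (3, 8, 8, 8)
  "809" → prefix "809" already present; 0 new (none)
  "80850684" → prefix "808" already present; 5 new (5, 0, 6, 8, 4)
Total nodes = 5 + 6 + 4 + 2 + 6 + 5 + 4 + 1 + 4 + 2 + 4 + 0 + 5 = 48

48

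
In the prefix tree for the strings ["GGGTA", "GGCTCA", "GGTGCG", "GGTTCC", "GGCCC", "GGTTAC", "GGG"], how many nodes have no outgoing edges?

6

Leaves are exactly the stored words that no other stored word extends.
Those words: "GGCCC", "GGCTCA", "GGGTA", "GGTGCG", "GGTTAC", "GGTTCC"
Leaf count: 6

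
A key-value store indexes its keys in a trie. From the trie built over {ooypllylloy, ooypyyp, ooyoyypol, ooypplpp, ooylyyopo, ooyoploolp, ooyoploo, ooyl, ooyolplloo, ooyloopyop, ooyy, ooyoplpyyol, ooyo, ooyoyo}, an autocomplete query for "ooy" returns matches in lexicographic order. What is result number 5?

Filter for "ooy…" and sort: "ooyl", "ooyloopyop", "ooylyyopo", "ooyo", "ooyolplloo", "ooyoploo", "ooyoploolp", "ooyoplpyyol", "ooyoyo", "ooyoyypol", "ooypllylloy", "ooypplpp", "ooypyyp", "ooyy"
The 5th is ooyolplloo.

ooyolplloo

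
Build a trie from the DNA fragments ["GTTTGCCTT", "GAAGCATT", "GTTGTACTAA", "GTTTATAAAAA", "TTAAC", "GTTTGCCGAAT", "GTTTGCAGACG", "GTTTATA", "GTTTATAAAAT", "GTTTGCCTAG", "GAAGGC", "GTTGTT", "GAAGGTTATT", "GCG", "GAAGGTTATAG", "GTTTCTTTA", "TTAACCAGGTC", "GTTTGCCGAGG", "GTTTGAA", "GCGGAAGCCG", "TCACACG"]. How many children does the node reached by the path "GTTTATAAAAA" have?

0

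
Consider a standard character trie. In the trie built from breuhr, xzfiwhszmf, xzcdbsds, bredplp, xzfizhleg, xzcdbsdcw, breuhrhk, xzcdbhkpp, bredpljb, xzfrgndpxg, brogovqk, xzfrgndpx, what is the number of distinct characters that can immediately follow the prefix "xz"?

2

The children of the "xz" node are the distinct next characters among strings starting with "xz".
Characters that immediately follow "xz" among the stored strings: {c, f}.
That node has 2 child edges.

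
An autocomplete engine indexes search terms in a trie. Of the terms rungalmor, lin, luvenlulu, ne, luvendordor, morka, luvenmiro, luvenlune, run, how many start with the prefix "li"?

Traverse to the node for "li", then collect every word in that subtree.
Words under "li": lin
Count: 1

1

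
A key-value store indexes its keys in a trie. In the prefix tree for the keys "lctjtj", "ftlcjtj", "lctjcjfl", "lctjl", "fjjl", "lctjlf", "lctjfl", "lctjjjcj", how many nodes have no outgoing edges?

7

A leaf is a node with no children — equivalently, the end of a word that is not a proper prefix of any other stored word.
Those words: "fjjl", "ftlcjtj", "lctjcjfl", "lctjfl", "lctjjjcj", "lctjlf", "lctjtj"
Leaf count: 7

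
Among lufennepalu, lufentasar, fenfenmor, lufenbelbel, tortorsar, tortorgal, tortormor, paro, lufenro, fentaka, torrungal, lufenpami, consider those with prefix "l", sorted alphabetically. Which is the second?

lufennepalu

Filter for "l…" and sort: "lufenbelbel", "lufennepalu", "lufenpami", "lufenro", "lufentasar"
The 2nd is lufennepalu.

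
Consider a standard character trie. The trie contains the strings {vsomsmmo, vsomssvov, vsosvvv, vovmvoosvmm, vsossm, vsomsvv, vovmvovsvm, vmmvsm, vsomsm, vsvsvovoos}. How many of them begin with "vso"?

Walk to "vso"; the words in its subtree are exactly those with that prefix.
Words under "vso": vsomsm, vsomsmmo, vsomssvov, vsomsvv, vsossm, vsosvvv
Count: 6

6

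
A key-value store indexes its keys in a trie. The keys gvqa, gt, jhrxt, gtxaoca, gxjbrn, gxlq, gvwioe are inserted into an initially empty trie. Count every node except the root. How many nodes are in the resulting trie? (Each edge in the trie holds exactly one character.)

For each word, the new-node count is its length minus the longest prefix already in the trie:
  "gvqa" → 4 new (g, v, q, a)
  "gt" → prefix "g" already present; 1 new (t)
  "jhrxt" → 5 new (j, h, r, x, t)
  "gtxaoca" → prefix "gt" already present; 5 new (x, a, o, c, a)
  "gxjbrn" → prefix "g" already present; 5 new (x, j, b, r, n)
  "gxlq" → prefix "gx" already present; 2 new (l, q)
  "gvwioe" → prefix "gv" already present; 4 new (w, i, o, e)
Total nodes = 4 + 1 + 5 + 5 + 5 + 2 + 4 = 26

26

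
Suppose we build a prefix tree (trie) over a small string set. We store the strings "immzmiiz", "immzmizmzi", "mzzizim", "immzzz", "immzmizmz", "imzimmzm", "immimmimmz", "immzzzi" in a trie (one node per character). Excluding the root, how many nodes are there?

35

Trie structure (* marks end of a word):
(root)
├─ i
│  └─ m
│     ├─ m
│     │  ├─ i
│     │  │  └─ m
│     │  │     └─ m
│     │  │        └─ i
│     │  │           └─ m
│     │  │              └─ m
│     │  │                 └─ z *
│     │  └─ z
│     │     ├─ m
│     │     │  └─ i
│     │     │     ├─ i
│     │     │     │  └─ z *
│     │     │     └─ z
│     │     │        └─ m
│     │     │           └─ z *
│     │     │              └─ i *
│     │     └─ z
│     │        └─ z *
│     │           └─ i *
│     └─ z
│        └─ i
│           └─ m
│              └─ m
│                 └─ z
│                    └─ m *
└─ m
   └─ z
      └─ z
         └─ i
            └─ z
               └─ i
                  └─ m *
Counting every labelled node above: 35.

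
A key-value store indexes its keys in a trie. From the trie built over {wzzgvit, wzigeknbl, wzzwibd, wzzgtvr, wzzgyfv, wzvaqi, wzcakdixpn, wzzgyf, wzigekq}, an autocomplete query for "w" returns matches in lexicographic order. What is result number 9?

Filter for "w…" and sort: "wzcakdixpn", "wzigeknbl", "wzigekq", "wzvaqi", "wzzgtvr", "wzzgvit", "wzzgyf", "wzzgyfv", "wzzwibd"
The 9th is wzzwibd.

wzzwibd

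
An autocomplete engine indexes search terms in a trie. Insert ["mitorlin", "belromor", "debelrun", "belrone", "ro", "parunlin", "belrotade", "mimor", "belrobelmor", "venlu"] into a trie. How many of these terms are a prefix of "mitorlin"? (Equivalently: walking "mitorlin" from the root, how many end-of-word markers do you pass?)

Walk "mitorlin" from the root; an end-of-word marker is hit whenever a stored word is a prefix of "mitorlin".
Prefixes of the query that are stored words: "mitorlin"
Count: 1

1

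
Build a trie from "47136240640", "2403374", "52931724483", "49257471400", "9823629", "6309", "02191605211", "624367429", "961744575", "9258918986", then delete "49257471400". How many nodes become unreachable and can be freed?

A node on "49257471400"'s path can go only if nothing else ends at it or branches off below it.
The suffix "9257471400" (10 nodes) is used only by "49257471400"; the node for "4" still has the child "7", so pruning stops there.
Nodes removed: 10

10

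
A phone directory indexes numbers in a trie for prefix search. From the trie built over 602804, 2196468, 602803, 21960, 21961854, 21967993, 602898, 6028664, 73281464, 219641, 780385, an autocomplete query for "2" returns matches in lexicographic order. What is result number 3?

219641

Filter for "2…" and sort: "21960", "21961854", "219641", "2196468", "21967993"
The 3rd is 219641.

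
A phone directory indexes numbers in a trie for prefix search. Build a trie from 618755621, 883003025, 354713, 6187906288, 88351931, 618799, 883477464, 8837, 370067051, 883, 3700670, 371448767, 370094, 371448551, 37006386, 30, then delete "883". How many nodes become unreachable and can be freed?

0

After clearing the end-marker at "883", prune upward until reaching a node still needed by another word.
Every node on "883" is still needed (e.g. by "883003025"), so nothing is freed.
Nodes removed: 0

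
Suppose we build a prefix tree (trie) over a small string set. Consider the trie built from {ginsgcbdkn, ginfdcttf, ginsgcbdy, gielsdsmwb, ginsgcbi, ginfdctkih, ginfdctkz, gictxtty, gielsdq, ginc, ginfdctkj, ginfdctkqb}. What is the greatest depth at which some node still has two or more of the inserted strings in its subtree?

8

The deepest shared node is where two words last agree before diverging.
e.g. "ginfdctkih" and "ginfdctkj" share the prefix "ginfdctk" of length 8; no pair shares a longer one.
Longest shared-prefix length: 8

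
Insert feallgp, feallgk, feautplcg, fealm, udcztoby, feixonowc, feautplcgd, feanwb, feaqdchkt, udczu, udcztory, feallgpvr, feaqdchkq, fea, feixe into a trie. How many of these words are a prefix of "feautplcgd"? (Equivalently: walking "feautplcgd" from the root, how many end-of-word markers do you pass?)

3

Traverse "feautplcgd" character by character; count nodes along the way that are marked as word ends.
Prefixes of the query that are stored words: "fea", "feautplcg", "feautplcgd"
Count: 3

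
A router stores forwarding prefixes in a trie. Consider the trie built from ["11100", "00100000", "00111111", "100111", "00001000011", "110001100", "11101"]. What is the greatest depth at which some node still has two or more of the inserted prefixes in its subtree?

4

The deepest shared node is where two words last agree before diverging.
"11100" and "11101" agree on "1110" (4 characters) before diverging; nothing deeper is shared.
Longest shared-prefix length: 4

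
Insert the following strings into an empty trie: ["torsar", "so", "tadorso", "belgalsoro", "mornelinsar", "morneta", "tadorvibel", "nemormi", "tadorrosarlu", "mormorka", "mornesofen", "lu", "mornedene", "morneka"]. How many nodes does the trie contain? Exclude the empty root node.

74

Count nodes per top-level branch (shared prefixes stored once):
  'b'-branch (belgalsoro): 10 nodes
  'l'-branch (lu): 2 nodes
  'm'-branch (mormorka, mornedene, morneka, mornelinsar, mornesofen, morneta): 29 nodes
  'n'-branch (nemormi): 7 nodes
  's'-branch (so): 2 nodes
  't'-branch (tadorrosarlu, tadorso, tadorvibel, torsar): 24 nodes
Sum: 74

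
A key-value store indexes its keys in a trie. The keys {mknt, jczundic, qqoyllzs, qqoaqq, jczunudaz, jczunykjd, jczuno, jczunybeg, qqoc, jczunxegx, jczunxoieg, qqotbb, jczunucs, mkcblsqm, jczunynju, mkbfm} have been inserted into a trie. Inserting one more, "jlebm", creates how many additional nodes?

4

Walking "jlebm" from the root, the first 1 characters ("j") follow existing edges; "l" is the first miss.
So 5 − 1 = 4 new nodes.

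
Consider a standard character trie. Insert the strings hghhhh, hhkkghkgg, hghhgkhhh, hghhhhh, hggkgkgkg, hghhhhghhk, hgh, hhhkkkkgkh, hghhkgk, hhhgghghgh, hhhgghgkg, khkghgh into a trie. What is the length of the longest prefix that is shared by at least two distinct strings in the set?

Equivalently: take the maximum, over all pairs, of their longest common prefix length.
"hhhgghghgh" and "hhhgghgkg" agree on "hhhgghg" (7 characters) before diverging; nothing deeper is shared.
Longest shared-prefix length: 7

7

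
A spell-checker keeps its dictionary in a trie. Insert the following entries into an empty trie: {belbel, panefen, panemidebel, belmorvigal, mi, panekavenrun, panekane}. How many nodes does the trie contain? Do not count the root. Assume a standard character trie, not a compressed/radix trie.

40

Insert word by word; a character creates a node only if that edge doesn't already exist:
  "belbel" → 6 new (b, e, l, b, e, l)
  "panefen" → 7 new (p, a, n, e, f, e, n)
  "panemidebel" → prefix "pane" already present; 7 new (m, i, d, e, b, e, l)
  "belmorvigal" → prefix "bel" already present; 8 new (m, o, r, v, i, g, a, l)
  "mi" → 2 new (m, i)
  "panekavenrun" → prefix "pane" already present; 8 new (k, a, v, e, n, r, u, n)
  "panekane" → prefix "paneka" already present; 2 new (n, e)
Total nodes = 6 + 7 + 7 + 8 + 2 + 8 + 2 = 40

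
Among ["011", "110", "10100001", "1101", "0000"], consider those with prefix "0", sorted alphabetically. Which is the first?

0000

Words with prefix "0", in lexicographic order: "0000", "011"
Position 1: 0000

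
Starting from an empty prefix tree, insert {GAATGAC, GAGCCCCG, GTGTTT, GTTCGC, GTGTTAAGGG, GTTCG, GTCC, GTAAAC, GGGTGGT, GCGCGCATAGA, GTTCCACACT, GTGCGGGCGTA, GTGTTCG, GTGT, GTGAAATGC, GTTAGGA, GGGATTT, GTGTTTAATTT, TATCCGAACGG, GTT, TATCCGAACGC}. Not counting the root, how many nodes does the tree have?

Count nodes per top-level branch (shared prefixes stored once):
  'G'-branch (GAATGAC, GAGCCCCG, GCGCGCATAGA, GGGATTT, GGGTGGT, GTAAAC, GTCC, GTGAAATGC, GTGCGGGCGTA, GTGT, GTGTTAAGGG, GTGTTCG, GTGTTT, GTGTTTAATTT, GTT, GTTAGGA, GTTCCACACT, GTTCG, GTTCGC): 84 nodes
  'T'-branch (TATCCGAACGC, TATCCGAACGG): 12 nodes
Sum: 96

96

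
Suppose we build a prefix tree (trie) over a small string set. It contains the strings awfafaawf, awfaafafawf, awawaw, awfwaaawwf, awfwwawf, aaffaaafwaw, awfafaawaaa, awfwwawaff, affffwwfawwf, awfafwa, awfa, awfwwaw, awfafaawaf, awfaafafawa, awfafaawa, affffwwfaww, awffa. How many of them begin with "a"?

17

Traverse to the node for "a", then collect every word in that subtree.
Words under "a": aaffaaafwaw, affffwwfaww, affffwwfawwf, awawaw, awfa, awfaafafawa, awfaafafawf, awfafaawa, awfafaawaaa, awfafaawaf, awfafaawf, awfafwa, awffa, awfwaaawwf, awfwwaw, awfwwawaff, awfwwawf
Count: 17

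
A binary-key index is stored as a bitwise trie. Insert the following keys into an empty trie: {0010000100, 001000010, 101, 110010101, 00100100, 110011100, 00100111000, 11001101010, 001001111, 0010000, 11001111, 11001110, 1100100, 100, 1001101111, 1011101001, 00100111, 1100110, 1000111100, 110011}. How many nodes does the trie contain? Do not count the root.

63

Count nodes per top-level branch (shared prefixes stored once):
  '0'-branch (0010000, 001000010, 0010000100, 00100100, 00100111, 00100111000, 001001111): 19 nodes
  '1'-branch (100, 1000111100, 1001101111, 101, 1011101001, 1100100, 110010101, 110011, 1100110, 11001101010, 11001110, 110011100, 11001111): 44 nodes
Sum: 63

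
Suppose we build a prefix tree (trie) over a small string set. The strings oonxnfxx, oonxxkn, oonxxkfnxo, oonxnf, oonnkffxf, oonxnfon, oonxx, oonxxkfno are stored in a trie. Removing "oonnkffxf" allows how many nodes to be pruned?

Walk "oonnkffxf" from the leaf back toward the root, removing each node that no remaining word uses.
The suffix "nkffxf" (6 nodes) is used only by "oonnkffxf"; the node for "oon" still has the child "x", so pruning stops there.
Nodes removed: 6

6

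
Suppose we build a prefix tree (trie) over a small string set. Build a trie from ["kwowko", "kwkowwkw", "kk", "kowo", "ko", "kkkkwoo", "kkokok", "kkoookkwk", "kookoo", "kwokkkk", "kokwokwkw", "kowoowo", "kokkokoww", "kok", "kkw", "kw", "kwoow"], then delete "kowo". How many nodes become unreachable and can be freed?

0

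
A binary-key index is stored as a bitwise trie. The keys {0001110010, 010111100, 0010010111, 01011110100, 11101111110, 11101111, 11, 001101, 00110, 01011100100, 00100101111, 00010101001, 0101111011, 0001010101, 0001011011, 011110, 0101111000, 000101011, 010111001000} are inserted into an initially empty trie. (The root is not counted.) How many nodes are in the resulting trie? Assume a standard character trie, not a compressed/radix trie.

Insert word by word; a character creates a node only if that edge doesn't already exist:
  "0001110010" → 10 new (0, 0, 0, 1, 1, 1, 0, 0, 1, 0)
  "010111100" → prefix "0" already present; 8 new (1, 0, 1, 1, 1, 1, 0, 0)
  "0010010111" → prefix "00" already present; 8 new (1, 0, 0, 1, 0, 1, 1, 1)
  "01011110100" → prefix "01011110" already present; 3 new (1, 0, 0)
  "11101111110" → 11 new (1, 1, 1, 0, 1, 1, 1, 1, 1, 1, 0)
  "11101111" → prefix "11101111" already present; 0 new (none)
  "11" → prefix "11" already present; 0 new (none)
  "001101" → prefix "001" already present; 3 new (1, 0, 1)
  "00110" → prefix "00110" already present; 0 new (none)
  "01011100100" → prefix "010111" already present; 5 new (0, 0, 1, 0, 0)
  "00100101111" → prefix "0010010111" already present; 1 new (1)
  "00010101001" → prefix "0001" already present; 7 new (0, 1, 0, 1, 0, 0, 1)
  "0101111011" → prefix "010111101" already present; 1 new (1)
  "0001010101" → prefix "000101010" already present; 1 new (1)
  "0001011011" → prefix "000101" already present; 4 new (1, 0, 1, 1)
  "011110" → prefix "01" already present; 4 new (1, 1, 1, 0)
  "0101111000" → prefix "010111100" already present; 1 new (0)
  "000101011" → prefix "00010101" already present; 1 new (1)
  "010111001000" → prefix "01011100100" already present; 1 new (0)
Total nodes = 10 + 8 + 8 + 3 + 11 + 0 + 0 + 3 + 0 + 5 + 1 + 7 + 1 + 1 + 4 + 4 + 1 + 1 + 1 = 69

69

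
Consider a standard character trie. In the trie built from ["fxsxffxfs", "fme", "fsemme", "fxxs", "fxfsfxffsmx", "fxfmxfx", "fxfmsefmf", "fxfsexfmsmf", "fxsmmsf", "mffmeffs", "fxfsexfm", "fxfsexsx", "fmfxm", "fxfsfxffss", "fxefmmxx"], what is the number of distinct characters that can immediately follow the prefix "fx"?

The children of the "fx" node are the distinct next characters among strings starting with "fx".
Characters that immediately follow "fx" among the stored strings: {e, f, s, x}.
That node has 4 child edges.

4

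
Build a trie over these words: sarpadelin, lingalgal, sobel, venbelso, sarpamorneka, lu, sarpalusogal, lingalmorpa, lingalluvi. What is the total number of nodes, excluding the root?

Insert word by word; a character creates a node only if that edge doesn't already exist:
  "sarpadelin" → 10 new (s, a, r, p, a, d, e, l, i, n)
  "lingalgal" → 9 new (l, i, n, g, a, l, g, a, l)
  "sobel" → prefix "s" already present; 4 new (o, b, e, l)
  "venbelso" → 8 new (v, e, n, b, e, l, s, o)
  "sarpamorneka" → prefix "sarpa" already present; 7 new (m, o, r, n, e, k, a)
  "lu" → prefix "l" already present; 1 new (u)
  "sarpalusogal" → prefix "sarpa" already present; 7 new (l, u, s, o, g, a, l)
  "lingalmorpa" → prefix "lingal" already present; 5 new (m, o, r, p, a)
  "lingalluvi" → prefix "lingal" already present; 4 new (l, u, v, i)
Total nodes = 10 + 9 + 4 + 8 + 7 + 1 + 7 + 5 + 4 = 55

55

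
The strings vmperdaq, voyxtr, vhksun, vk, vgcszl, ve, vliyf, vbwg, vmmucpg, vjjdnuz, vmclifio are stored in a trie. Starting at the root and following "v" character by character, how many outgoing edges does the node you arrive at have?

9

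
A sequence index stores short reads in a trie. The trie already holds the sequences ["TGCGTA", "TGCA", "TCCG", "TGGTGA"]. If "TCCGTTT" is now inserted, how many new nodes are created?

3

"TCCG" is already a path in the trie; the remaining "TTT" must be added.
New nodes needed: |"TCCGTTT"| − 4 = 7 − 4 = 3.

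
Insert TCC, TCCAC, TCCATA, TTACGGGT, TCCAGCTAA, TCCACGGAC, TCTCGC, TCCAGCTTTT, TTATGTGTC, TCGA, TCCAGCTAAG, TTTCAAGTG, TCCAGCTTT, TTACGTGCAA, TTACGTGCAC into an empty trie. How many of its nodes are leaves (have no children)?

11

A leaf is a node with no children — equivalently, the end of a word that is not a proper prefix of any other stored word.
Those words: "TCCACGGAC", "TCCAGCTAAG", "TCCAGCTTTT", "TCCATA", "TCGA", "TCTCGC", "TTACGGGT", "TTACGTGCAA", "TTACGTGCAC", "TTATGTGTC", "TTTCAAGTG"
Leaf count: 11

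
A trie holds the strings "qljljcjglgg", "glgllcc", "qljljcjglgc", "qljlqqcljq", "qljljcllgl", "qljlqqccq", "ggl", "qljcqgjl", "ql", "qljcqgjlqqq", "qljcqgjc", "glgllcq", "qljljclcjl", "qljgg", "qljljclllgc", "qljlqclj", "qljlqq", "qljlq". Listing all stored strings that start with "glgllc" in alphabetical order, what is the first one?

glgllcc

Filter for "glgllc…" and sort: "glgllcc", "glgllcq"
Position 1: glgllcc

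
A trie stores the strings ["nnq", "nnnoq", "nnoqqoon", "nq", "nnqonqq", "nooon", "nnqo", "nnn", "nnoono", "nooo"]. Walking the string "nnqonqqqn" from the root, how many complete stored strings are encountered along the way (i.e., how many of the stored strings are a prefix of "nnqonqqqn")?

Check each prefix of "nnqonqqqn" against the stored set — each match is an end-marker on the path.
Prefixes of the query that are stored words: "nnq", "nnqo", "nnqonqq"
Count: 3

3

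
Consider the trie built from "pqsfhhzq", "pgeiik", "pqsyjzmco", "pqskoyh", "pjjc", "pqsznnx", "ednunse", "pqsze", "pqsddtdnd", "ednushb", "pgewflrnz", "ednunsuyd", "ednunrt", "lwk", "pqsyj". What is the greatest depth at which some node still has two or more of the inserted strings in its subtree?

Look for the deepest trie node that still has at least two words in its subtree.
e.g. "ednunse" and "ednunsuyd" share the prefix "ednuns" of length 6; no pair shares a longer one.
Longest shared-prefix length: 6

6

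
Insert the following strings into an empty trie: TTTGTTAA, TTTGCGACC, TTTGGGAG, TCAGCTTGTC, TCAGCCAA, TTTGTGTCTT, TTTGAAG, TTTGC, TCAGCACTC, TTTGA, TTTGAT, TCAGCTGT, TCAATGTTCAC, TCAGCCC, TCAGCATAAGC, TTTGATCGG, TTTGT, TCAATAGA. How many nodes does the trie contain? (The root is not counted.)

Count nodes per top-level branch (shared prefixes stored once):
  'T'-branch (TCAATAGA, TCAATGTTCAC, TCAGCACTC, TCAGCATAAGC, TCAGCCAA, TCAGCCC, TCAGCTGT, TCAGCTTGTC, TTTGA, TTTGAAG, TTTGAT, TTTGATCGG, TTTGC, TTTGCGACC, TTTGGGAG, TTTGT, TTTGTGTCTT, TTTGTTAA): 64 nodes
Sum: 64

64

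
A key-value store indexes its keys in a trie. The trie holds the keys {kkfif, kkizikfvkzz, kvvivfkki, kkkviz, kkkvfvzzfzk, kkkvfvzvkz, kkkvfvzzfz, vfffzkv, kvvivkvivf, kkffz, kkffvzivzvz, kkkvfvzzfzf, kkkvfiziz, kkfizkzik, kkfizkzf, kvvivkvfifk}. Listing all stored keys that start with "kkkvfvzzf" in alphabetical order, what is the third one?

DFS of the "kkkvfvzzf" subtree visits, in order: "kkkvfvzzfz", "kkkvfvzzfzf", "kkkvfvzzfzk"
The 3rd is kkkvfvzzfzk.

kkkvfvzzfzk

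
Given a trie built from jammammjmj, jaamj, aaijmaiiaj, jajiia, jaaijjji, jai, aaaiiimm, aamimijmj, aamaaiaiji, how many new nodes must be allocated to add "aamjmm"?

3

Walking "aamjmm" from the root, the first 3 characters ("aam") follow existing edges; "j" is the first miss.
Each of the 3 remaining characters creates one node.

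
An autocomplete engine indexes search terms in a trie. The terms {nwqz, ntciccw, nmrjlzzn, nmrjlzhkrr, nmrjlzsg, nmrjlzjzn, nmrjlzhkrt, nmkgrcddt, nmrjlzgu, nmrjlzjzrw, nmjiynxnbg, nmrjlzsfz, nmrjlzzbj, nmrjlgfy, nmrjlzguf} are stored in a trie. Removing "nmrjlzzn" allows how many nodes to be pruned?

1

Walk "nmrjlzzn" from the leaf back toward the root, removing each node that no remaining word uses.
The suffix "n" (1 node) is used only by "nmrjlzzn"; the node for "nmrjlzz" still has the child "b", so pruning stops there.
Nodes removed: 1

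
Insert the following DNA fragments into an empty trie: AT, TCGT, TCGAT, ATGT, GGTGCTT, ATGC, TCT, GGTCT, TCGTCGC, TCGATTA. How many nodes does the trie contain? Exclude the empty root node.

26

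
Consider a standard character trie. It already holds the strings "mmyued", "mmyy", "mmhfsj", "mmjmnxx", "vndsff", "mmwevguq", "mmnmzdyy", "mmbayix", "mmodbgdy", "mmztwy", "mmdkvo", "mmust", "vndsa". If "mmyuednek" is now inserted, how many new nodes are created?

Walking "mmyuednek" from the root, the first 6 characters ("mmyued") follow existing edges; "n" is the first miss.
New nodes needed: |"mmyuednek"| − 6 = 9 − 6 = 3.

3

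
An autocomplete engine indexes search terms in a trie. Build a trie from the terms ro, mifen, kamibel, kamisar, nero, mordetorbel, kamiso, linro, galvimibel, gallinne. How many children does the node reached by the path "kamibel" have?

0

Follow the path "kamibel" to its node, then look at its outgoing edges.
No stored string extends past "kamibel".
That node has 0 child edges.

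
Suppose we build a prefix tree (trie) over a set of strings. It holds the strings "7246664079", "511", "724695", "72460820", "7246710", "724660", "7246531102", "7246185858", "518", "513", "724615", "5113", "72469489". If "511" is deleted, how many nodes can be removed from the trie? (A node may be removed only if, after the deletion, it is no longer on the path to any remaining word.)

0

A node on "511"'s path can go only if nothing else ends at it or branches off below it.
Every node on "511" is still needed (e.g. by "5113"), so nothing is freed.
Nodes removed: 0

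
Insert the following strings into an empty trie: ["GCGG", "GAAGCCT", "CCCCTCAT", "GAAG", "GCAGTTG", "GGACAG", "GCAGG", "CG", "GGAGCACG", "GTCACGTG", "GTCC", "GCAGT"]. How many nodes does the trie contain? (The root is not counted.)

Insert word by word; a character creates a node only if that edge doesn't already exist:
  "GCGG" → 4 new (G, C, G, G)
  "GAAGCCT" → prefix "G" already present; 6 new (A, A, G, C, C, T)
  "CCCCTCAT" → 8 new (C, C, C, C, T, C, A, T)
  "GAAG" → prefix "GAAG" already present; 0 new (none)
  "GCAGTTG" → prefix "GC" already present; 5 new (A, G, T, T, G)
  "GGACAG" → prefix "G" already present; 5 new (G, A, C, A, G)
  "GCAGG" → prefix "GCAG" already present; 1 new (G)
  "CG" → prefix "C" already present; 1 new (G)
  "GGAGCACG" → prefix "GGA" already present; 5 new (G, C, A, C, G)
  "GTCACGTG" → prefix "G" already present; 7 new (T, C, A, C, G, T, G)
  "GTCC" → prefix "GTC" already present; 1 new (C)
  "GCAGT" → prefix "GCAGT" already present; 0 new (none)
Total nodes = 4 + 6 + 8 + 0 + 5 + 5 + 1 + 1 + 5 + 7 + 1 + 0 = 43

43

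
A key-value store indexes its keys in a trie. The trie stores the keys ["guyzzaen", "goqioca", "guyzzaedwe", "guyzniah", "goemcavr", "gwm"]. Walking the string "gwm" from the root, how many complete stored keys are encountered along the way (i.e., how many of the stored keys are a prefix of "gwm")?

Traverse "gwm" character by character; count nodes along the way that are marked as word ends.
Prefixes of the query that are stored words: "gwm"
Count: 1

1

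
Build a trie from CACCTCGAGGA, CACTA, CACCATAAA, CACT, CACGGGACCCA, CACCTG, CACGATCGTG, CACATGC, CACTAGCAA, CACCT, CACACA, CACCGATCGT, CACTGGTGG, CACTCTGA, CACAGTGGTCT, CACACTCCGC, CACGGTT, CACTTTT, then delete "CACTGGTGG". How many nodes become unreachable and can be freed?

5

A node on "CACTGGTGG"'s path can go only if nothing else ends at it or branches off below it.
The suffix "GGTGG" (5 nodes) is used only by "CACTGGTGG"; the node for "CACT" still has the child "A", so pruning stops there.
Nodes removed: 5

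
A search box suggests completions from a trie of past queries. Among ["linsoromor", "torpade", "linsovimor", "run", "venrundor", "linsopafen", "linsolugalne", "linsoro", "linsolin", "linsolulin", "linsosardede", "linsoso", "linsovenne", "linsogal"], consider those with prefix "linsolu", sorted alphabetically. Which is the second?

linsolulin

Filter for "linsolu…" and sort: "linsolugalne", "linsolulin"
The 2nd is linsolulin.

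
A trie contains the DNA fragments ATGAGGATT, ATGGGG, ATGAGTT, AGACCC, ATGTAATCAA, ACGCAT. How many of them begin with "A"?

6

Traverse to the node for "A", then collect every word in that subtree.
Matches: "ACGCAT", "AGACCC", "ATGAGGATT", "ATGAGTT", "ATGGGG", "ATGTAATCAA"
Count: 6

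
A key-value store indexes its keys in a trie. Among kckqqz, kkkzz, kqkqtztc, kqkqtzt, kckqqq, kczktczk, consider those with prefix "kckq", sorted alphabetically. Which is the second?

Words with prefix "kckq", in lexicographic order: "kckqqq", "kckqqz"
Position 2: kckqqz

kckqqz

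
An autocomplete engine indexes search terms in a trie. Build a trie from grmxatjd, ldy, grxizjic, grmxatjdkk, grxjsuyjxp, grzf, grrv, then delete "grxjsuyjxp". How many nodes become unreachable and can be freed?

After clearing the end-marker at "grxjsuyjxp", prune upward until reaching a node still needed by another word.
The suffix "jsuyjxp" (7 nodes) is used only by "grxjsuyjxp"; the node for "grx" still has the child "i", so pruning stops there.
Nodes removed: 7

7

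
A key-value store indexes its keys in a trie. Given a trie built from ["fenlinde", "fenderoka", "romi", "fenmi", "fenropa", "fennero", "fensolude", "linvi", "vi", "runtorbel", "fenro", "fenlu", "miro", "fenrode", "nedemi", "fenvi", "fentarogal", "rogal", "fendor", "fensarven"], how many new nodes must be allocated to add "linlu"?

2

"lin" is already a path in the trie; the remaining "lu" must be added.
So 5 − 3 = 2 new nodes.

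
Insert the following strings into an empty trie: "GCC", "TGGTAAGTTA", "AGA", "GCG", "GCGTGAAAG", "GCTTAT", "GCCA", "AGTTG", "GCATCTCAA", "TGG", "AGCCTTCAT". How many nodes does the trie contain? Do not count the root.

Count nodes per top-level branch (shared prefixes stored once):
  'A'-branch (AGA, AGCCTTCAT, AGTTG): 13 nodes
  'G'-branch (GCATCTCAA, GCC, GCCA, GCG, GCGTGAAAG, GCTTAT): 22 nodes
  'T'-branch (TGG, TGGTAAGTTA): 10 nodes
Sum: 45

45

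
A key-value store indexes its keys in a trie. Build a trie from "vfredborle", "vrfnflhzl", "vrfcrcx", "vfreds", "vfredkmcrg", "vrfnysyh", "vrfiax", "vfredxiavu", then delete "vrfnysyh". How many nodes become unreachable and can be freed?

After clearing the end-marker at "vrfnysyh", prune upward until reaching a node still needed by another word.
The suffix "ysyh" (4 nodes) is used only by "vrfnysyh"; the node for "vrfn" still has the child "f", so pruning stops there.
Nodes removed: 4

4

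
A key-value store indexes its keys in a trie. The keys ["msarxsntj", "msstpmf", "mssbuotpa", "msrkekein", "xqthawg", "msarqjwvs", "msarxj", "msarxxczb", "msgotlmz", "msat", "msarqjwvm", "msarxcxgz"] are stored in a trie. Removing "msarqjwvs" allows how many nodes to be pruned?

After clearing the end-marker at "msarqjwvs", prune upward until reaching a node still needed by another word.
The suffix "s" (1 node) is used only by "msarqjwvs"; the node for "msarqjwv" still has the child "m", so pruning stops there.
Nodes removed: 1

1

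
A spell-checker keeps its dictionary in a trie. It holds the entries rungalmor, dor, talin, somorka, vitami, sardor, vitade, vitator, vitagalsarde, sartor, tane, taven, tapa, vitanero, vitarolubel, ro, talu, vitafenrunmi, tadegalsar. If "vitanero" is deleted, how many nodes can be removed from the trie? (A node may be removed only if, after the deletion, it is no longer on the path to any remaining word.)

4

After clearing the end-marker at "vitanero", prune upward until reaching a node still needed by another word.
The suffix "nero" (4 nodes) is used only by "vitanero"; the node for "vita" still has the child "m", so pruning stops there.
Nodes removed: 4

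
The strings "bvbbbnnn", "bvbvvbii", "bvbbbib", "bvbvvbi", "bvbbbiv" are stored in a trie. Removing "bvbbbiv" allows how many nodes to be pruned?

1

After clearing the end-marker at "bvbbbiv", prune upward until reaching a node still needed by another word.
The suffix "v" (1 node) is used only by "bvbbbiv"; the node for "bvbbbi" still has the child "b", so pruning stops there.
Nodes removed: 1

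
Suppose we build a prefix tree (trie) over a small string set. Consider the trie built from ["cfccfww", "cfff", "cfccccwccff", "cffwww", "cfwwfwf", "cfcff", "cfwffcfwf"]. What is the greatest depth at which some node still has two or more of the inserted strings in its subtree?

The deepest shared node is where two words last agree before diverging.
"cfccccwccff" and "cfccfww" agree on "cfcc" (4 characters) before diverging; nothing deeper is shared.
Longest shared-prefix length: 4

4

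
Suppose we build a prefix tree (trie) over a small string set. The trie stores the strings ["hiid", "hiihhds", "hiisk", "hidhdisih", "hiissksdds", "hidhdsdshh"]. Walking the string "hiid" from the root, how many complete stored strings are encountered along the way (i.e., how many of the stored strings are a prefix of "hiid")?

Check each prefix of "hiid" against the stored set — each match is an end-marker on the path.
Prefixes of the query that are stored words: "hiid"
Count: 1

1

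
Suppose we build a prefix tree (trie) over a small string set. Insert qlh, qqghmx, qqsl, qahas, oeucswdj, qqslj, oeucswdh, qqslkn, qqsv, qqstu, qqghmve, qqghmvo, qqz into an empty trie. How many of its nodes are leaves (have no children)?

12

Leaves are exactly the stored words that no other stored word extends.
Those words: "oeucswdh", "oeucswdj", "qahas", "qlh", "qqghmve", "qqghmvo", "qqghmx", "qqslj", "qqslkn", "qqstu", "qqsv", "qqz"
Leaf count: 12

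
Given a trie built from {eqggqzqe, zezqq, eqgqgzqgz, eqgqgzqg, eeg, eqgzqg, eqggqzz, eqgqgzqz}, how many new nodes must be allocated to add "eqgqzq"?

"eqgq" is already a path in the trie; the remaining "zq" must be added.
New nodes needed: |"eqgqzq"| − 4 = 6 − 4 = 2.

2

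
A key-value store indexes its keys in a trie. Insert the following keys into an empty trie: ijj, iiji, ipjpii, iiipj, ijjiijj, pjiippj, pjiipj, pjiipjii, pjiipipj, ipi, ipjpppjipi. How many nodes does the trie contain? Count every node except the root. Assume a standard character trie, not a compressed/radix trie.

Trie structure (* marks end of a word):
(root)
├─ i
│  ├─ i
│  │  ├─ i
│  │  │  └─ p
│  │  │     └─ j *
│  │  └─ j
│  │     └─ i *
│  ├─ j
│  │  └─ j *
│  │     └─ i
│  │        └─ i
│  │           └─ j
│  │              └─ j *
│  └─ p
│     ├─ i *
│     └─ j
│        └─ p
│           ├─ i
│           │  └─ i *
│           └─ p
│              └─ p
│                 └─ j
│                    └─ i
│                       └─ p
│                          └─ i *
└─ p
   └─ j
      └─ i
         └─ i
            └─ p
               ├─ i
               │  └─ p
               │     └─ j *
               ├─ j *
               │  └─ i
               │     └─ i *
               └─ p
                  └─ j *
Counting every labelled node above: 38.

38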